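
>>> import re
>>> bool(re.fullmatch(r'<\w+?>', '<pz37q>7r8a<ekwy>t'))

False

For `fullmatch`, every character of the input must be accounted for by the pattern.
Here the string isn't matched end-to-end, so the call returns None, and `bool(None)` is False.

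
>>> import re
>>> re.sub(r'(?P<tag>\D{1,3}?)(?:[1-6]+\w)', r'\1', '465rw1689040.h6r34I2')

This matches 1 to 3 of a non-digit (lazy) (captured as 'tag'); then one or more of a character in [1-6], then a word character (non-capturing group).
Matches: at [3:8] → 'rw168'; at [12:16] → '.h6r'.
`\1` in the replacement pulls in group 1's text for each match.

'465rw9040.h34I2'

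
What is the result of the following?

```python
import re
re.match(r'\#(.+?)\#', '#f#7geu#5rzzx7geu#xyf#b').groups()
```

A non-greedy quantifier consumes as few characters as it can — just enough that the remainder of the pattern still matches from where it stops; whatever follows it matches normally.
`match` is anchored at position 0; if the pattern doesn't fit there, it returns None.
The match spans [0:3] → '#f#'.
Captured: group 1 = 'f'.

('f',)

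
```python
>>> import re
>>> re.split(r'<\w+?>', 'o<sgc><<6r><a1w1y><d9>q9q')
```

Matches to split on: at [1:6] → '<sgc>'; at [7:11] → '<6r>'; at [11:18] → '<a1w1y>'; at [18:22] → '<d9>'.
The string is cut at each match, leaving 5 pieces.

['o', '<', '', '', 'q9q']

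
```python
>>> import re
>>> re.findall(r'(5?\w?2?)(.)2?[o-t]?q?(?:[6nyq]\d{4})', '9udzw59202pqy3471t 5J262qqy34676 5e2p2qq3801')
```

[('592', '0'), ('5J2', '6'), ('5e2', 'p')]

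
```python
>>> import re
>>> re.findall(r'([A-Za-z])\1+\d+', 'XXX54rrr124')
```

The backreference `\1` re-matches whatever the first group consumed, character for character.
Matches: at [0:5] match 'XXX54', group 1 = 'X'; at [5:11] match 'rrr124', group 1 = 'r'.
With a single group, `findall` returns only what that group captured — 2 items.

['X', 'r']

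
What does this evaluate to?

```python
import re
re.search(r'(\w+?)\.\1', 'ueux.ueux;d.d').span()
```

The backreference `\1` re-matches whatever the first group consumed, character for character.
Unlike `match`, `search` isn't anchored — it looks for the pattern anywhere in the string.
The match spans [0:9] → 'ueux.ueux'.
Captured: group 1 = 'ueux'.

(0, 9)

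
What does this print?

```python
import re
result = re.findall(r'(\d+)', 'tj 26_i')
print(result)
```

['26']

Pattern: one or more of a digit (captured).
Scanning left to right: at [3:5] match '26', group 1 = '26'.
With a single group, `findall` returns only what that group captured — 1 item.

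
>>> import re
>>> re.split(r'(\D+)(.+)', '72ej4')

['72', 'ej', '4', '']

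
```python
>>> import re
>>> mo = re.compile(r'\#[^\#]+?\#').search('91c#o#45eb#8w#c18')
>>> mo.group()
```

'#o#'

The match spans [3:6] → '#o#'.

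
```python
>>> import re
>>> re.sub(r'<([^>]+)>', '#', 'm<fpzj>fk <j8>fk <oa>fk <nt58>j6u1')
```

Matches: at [1:7] → '<fpzj>'; at [10:14] → '<j8>'; at [17:21] → '<oa>'; at [24:30] → '<nt58>'.
`sub` substitutes '#' at each match site.

'm#fk #fk #fk #j6u1'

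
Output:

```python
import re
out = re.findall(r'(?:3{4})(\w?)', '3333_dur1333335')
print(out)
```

['_', '3']

The pattern matches exactly 4 of a literal '3' (non-capturing group); then optionally a word character (captured).
One capturing group, so `findall` returns just the captured substring from each match — 2 in all.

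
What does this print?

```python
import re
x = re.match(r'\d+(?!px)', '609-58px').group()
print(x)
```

Because the assertion is negative and zero-width, positions next to the forbidden text are skipped.
`re.match` won't scan ahead — the pattern has to work from the very first character.
The match spans [0:3] → '609'.

609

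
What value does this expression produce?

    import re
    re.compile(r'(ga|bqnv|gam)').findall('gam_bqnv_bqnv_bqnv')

Branches in `(...|...)` are attempted left-to-right; the first branch that allows the whole pattern to succeed is taken.
Scanning left to right: at [0:2] match 'ga', group 1 = 'ga'; at [4:8] match 'bqnv', group 1 = 'bqnv'; at [9:13] match 'bqnv', group 1 = 'bqnv'; at [14:18] match 'bqnv', group 1 = 'bqnv'.
Because there's exactly one group, `findall` drops the full match and keeps group 1 from each hit.

['ga', 'bqnv', 'bqnv', 'bqnv']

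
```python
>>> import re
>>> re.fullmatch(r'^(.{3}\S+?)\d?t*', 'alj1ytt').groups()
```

This matches anchored at the start of the string; then exactly 3 of any character, then one or more of a non-whitespace character (lazy) (captured); then optionally a digit, then zero or more of the literal 't'.
With the lazy modifier that quantifier settles for the fewest repetitions that let the rest of the pattern succeed (the atoms after it are unaffected and can still be greedy).
For `fullmatch`, every character of the input must be accounted for by the pattern.
The match spans [0:7] → 'alj1ytt'.
Captured: group 1 = 'alj1y'.

('alj1y',)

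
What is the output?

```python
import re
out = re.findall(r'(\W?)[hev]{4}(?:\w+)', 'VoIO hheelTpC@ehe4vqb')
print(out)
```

One capturing group, so `findall` returns just the captured substring from the one match — 1 in all.

[' ']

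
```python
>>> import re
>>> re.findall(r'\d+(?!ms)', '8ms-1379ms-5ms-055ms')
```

['137', '05']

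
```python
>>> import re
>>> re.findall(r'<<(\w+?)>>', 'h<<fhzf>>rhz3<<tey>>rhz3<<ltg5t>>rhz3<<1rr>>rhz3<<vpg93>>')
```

With a single group, `findall` returns only what that group captured — 5 items.

['fhzf', 'tey', 'ltg5t', '1rr', 'vpg93']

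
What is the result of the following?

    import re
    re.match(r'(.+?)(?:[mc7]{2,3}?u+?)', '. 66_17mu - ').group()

`match` is anchored at position 0; if the pattern doesn't fit there, it returns None.
The match spans [0:9] → '. 66_17mu'.

'. 66_17mu'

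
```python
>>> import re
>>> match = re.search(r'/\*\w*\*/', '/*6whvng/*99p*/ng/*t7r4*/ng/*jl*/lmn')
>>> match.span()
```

(8, 15)

Unlike `match`, `search` isn't anchored — it looks for the pattern anywhere in the string.
The match spans [8:15] → '/*99p*/'.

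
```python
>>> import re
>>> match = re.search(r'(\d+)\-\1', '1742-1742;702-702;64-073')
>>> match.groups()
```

`\1` has to match the exact text group 1 already captured.
`re.search` scans for the first position where the pattern succeeds.
The match spans [0:9] → '1742-1742'.
Captured: group 1 = '1742'.

('1742',)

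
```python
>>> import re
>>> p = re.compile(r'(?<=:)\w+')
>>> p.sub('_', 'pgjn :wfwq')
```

'pgjn :_'

Because the assertion is zero-width, the text it checks is not consumed and won't appear in the result.
Matches: at [6:10] → 'wfwq'.
`sub` substitutes '_' at each match site.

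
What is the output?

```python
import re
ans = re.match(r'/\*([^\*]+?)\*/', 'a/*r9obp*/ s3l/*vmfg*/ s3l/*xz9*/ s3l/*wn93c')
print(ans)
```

With `match`, the pattern is implicitly anchored at the beginning.
Here the string doesn't start with a match, so the call returns None.

None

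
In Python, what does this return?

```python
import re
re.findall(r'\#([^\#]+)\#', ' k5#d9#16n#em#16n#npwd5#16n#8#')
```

['d9', 'em', 'npwd5', '8']

`findall` collects group 1 from each match (4 total).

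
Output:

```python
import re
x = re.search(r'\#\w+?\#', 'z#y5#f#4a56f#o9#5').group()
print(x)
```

The match spans [1:5] → '#y5#'.

#y5#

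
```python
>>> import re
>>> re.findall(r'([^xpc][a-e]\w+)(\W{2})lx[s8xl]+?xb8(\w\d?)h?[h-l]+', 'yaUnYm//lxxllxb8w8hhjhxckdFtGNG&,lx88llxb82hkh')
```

[('yaUnYm', '//', 'w8'), ('kdFtGNG', '&,', '2')]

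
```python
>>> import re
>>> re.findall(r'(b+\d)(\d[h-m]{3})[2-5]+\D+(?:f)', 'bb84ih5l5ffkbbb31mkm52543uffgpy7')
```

[('bbb3', '1mkm')]

This matches one or more of a literal 'b', then a digit (captured); then a digit, then exactly 3 of a character in [h-m] (captured); then one or more of a character in [2-5], then one or more of a non-digit; then a literal 'f' (non-capturing group).
`findall` packs the 2 group values into a tuple for every match.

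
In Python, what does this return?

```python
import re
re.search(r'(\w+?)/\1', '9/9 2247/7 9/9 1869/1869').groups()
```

('9',)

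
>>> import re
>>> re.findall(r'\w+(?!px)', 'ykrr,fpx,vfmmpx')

Because the assertion is negative and zero-width, positions next to the forbidden text are skipped.
Matches: at [0:4] → 'ykrr'; at [5:8] → 'fpx'; at [9:15] → 'vfmmpx'.
With no groups in the pattern, `findall` gives back each whole match — 3 here.

['ykrr', 'fpx', 'vfmmpx']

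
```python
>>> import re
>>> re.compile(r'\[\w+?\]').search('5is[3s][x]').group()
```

`re.search` tries every starting position until one works.
The match spans [3:7] → '[3s]'.

'[3s]'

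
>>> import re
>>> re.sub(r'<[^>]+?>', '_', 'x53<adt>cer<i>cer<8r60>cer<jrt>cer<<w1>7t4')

'x53_cer_cer_cer_cer_7t4'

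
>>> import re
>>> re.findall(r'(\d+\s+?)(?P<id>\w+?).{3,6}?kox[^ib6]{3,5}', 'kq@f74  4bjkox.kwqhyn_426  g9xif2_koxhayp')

[('426  ', 'g')]

This matches one or more of a digit, then one or more of whitespace (lazy) (captured); then one or more of a word character (lazy) (captured as 'id'); then 3 to 6 of any character (lazy), then the literal 'kox', then 3 to 5 of any character except [ib6].
2 groups means the one result is a tuple of 2 captured strings — 1 here.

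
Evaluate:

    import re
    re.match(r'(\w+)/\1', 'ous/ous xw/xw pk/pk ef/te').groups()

('ous',)

The match spans [0:7] → 'ous/ous'.
Captured: group 1 = 'ous'.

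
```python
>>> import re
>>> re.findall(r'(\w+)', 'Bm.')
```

['Bm']

This matches one or more of a word character (captured).
Walking the string: at [0:2] match 'Bm', group 1 = 'Bm'.
With a single group, `findall` returns only what that group captured — 1 item.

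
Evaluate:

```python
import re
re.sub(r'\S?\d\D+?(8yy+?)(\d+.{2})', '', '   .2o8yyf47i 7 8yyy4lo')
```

The pattern matches optionally a non-whitespace character, then a digit, then one or more of a non-digit (lazy); then the literal '8y', then one or more of a literal 'y' (lazy) (captured); then one or more of a digit, then exactly 2 of any character (captured).
Matches: at [14:23] → '7 8yyy4lo'.
`sub` substitutes '' at each match site.

'   .2o8yyf47i '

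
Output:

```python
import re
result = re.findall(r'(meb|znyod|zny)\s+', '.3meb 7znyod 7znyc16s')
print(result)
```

['meb', 'znyod']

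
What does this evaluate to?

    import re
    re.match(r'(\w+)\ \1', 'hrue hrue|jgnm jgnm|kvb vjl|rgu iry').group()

'hrue hrue'

`re.match` won't scan ahead — the pattern has to work from the very first character.
The match spans [0:9] → 'hrue hrue'.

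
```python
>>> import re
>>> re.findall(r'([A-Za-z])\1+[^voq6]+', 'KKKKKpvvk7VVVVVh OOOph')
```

['K', 'v']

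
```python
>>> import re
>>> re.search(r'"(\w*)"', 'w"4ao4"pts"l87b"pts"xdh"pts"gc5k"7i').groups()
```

The match spans [1:7] → '"4ao4"'.
Captured: group 1 = '4ao4'.

('4ao4',)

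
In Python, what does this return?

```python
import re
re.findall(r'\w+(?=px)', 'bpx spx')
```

The lookaround is zero-width — it requires the adjacent text to match without consuming it, so the asserted text isn't part of the match.
`findall` yields the raw match text (2 of them) because the pattern has no groups.

['b', 's']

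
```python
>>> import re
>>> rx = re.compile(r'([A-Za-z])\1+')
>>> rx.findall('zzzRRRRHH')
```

A backreference is literal: `\1` must see the identical characters the first group matched.
Because there's exactly one group, `findall` drops the full match and keeps group 1 from each hit.

['z', 'R', 'H']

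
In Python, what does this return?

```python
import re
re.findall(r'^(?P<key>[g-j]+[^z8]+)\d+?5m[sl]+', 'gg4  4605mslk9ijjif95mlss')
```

['gg4  4605mslk9ijjif']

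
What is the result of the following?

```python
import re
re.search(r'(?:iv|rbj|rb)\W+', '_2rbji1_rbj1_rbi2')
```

None

Here no position works, so the call returns None.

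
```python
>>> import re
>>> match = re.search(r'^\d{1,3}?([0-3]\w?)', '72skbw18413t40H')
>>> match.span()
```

(0, 3)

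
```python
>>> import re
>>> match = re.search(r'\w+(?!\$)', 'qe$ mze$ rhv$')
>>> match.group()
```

'q'

The negative lookahead/lookbehind blocks any match where the forbidden context is present.
`re.search` scans for the first position where the pattern succeeds.
The match spans [0:1] → 'q'.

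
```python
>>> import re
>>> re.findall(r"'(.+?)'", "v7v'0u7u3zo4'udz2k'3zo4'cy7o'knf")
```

Because the quantifier is non-greedy, it stops expanding at the earliest point where the rest of the pattern can succeed.
One capturing group, so `findall` returns just the captured substring from each match — 2 in all.

['0u7u3zo4', '3zo4']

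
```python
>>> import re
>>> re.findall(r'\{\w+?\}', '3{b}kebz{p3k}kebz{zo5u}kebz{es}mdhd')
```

With no groups in the pattern, `findall` gives back each whole match — 4 here.

['{b}', '{p3k}', '{zo5u}', '{es}']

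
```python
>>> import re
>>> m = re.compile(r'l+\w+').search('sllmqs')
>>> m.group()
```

'llmqs'

The match spans [1:6] → 'llmqs'.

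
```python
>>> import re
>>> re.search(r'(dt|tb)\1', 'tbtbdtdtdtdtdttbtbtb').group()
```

After group 1 captures some text, `\1` only succeeds where that same text appears again.
`re.search` scans for the first position where the pattern succeeds.
The match spans [0:4] → 'tbtb'.
Captured: group 1 = 'tb'.

'tbtb'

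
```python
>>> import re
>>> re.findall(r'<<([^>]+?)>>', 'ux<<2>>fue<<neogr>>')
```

Matches: at [2:7] match '<<2>>', group 1 = '2'; at [10:19] match '<<neogr>>', group 1 = 'neogr'.
Because there's exactly one group, `findall` drops the full match and keeps group 1 from each hit.

['2', 'neogr']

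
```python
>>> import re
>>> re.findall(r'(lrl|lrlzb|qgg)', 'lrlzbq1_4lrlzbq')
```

['lrl', 'lrl']

`|` is ordered: at each position the engine commits to the first alternative that works.
Because there's exactly one group, `findall` drops the full match and keeps group 1 from each hit.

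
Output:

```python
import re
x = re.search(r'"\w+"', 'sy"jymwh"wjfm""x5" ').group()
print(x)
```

"jymwh"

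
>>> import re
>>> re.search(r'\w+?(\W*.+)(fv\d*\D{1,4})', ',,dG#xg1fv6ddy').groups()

('G#xg1', 'fv6ddy')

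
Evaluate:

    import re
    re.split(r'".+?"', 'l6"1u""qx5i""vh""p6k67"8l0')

['l6', '', '', '', '8l0']

Matches to split on: at [2:6] → '"1u"'; at [6:12] → '"qx5i"'; at [12:16] → '"vh"'; at [16:23] → '"p6k67"'.
Splitting on the pattern gives 5 pieces.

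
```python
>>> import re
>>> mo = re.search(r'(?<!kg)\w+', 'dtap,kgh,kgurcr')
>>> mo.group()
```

'dtap'

Because the assertion is negative and zero-width, positions next to the forbidden text are skipped.
`search` walks the string left to right and returns the first match it finds.
The match spans [0:4] → 'dtap'.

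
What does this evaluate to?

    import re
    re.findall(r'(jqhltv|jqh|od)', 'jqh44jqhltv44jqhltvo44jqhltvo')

['jqh', 'jqhltv', 'jqhltv', 'jqhltv']

`|` is ordered: at each position the engine commits to the first alternative that works.
With a single group, `findall` returns only what that group captured — 4 items.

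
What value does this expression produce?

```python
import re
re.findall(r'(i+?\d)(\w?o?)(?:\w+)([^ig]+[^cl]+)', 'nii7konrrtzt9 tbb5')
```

`findall` packs the 3 group values into a tuple for every match.

[('ii7', 'ko', ' tbb5')]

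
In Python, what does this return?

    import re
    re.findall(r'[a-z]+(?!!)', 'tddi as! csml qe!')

['tddi', 'a', 'csml', 'q']

Because the assertion is negative and zero-width, positions next to the forbidden text are skipped.
Scanning left to right: at [0:4] → 'tddi'; at [5:6] → 'a'; at [9:13] → 'csml'; at [14:15] → 'q'.
Since nothing is captured, `findall` lists the 4 matched substrings directly.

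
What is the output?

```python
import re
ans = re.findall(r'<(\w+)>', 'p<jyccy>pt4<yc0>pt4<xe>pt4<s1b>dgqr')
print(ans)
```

With a single group, `findall` returns only what that group captured — 4 items.

['jyccy', 'yc0', 'xe', 's1b']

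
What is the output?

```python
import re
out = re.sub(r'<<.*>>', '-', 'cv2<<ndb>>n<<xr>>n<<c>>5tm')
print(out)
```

cv2-5tm

Every occurrence is swapped for '-'.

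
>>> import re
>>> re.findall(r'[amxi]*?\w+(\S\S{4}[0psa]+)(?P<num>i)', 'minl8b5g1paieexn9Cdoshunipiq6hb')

[('shunip', 'i')]

This matches zero or more of one of [amxi] (lazy), then one or more of a word character; then a non-whitespace character, then exactly 4 of a non-whitespace character, then one or more of one of [0psa] (captured); then a literal 'i' (captured as 'num').
Walking the string: at [0:27] match 'minl8b5g1paieexn9Cdoshunipi', groups = ('shunip', 'i').
Multiple groups make `findall` return tuples — one 2-tuple for the one match.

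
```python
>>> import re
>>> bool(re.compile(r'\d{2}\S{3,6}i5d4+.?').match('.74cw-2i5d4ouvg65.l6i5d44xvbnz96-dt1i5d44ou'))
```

False

The pattern matches exactly 2 of a digit, then 3 to 6 of a non-whitespace character, then the literal 'i5d'; then one or more of a literal '4', then optionally any character.
With `match`, the pattern is implicitly anchored at the beginning.
Here the string doesn't start with a match, so the call returns None, and `bool(None)` is False.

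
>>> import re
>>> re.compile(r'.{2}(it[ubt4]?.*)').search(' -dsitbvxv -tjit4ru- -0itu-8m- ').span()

(2, 31)

The pattern matches exactly 2 of any character; then the literal 'it', then optionally one of [ubt4], then zero or more of any character (captured).
`re.search` tries every starting position until one works.
The match spans [2:31] → 'dsitbvxv -tjit4ru- -0itu-8m- '.
Captured: group 1 = 'itbvxv -tjit4ru- -0itu-8m- '.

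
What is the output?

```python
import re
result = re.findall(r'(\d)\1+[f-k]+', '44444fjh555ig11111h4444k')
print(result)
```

['4', '5', '1', '4']

The backreference `\1` re-matches whatever the first group consumed, character for character.
Matches: at [0:8] match '44444fjh', group 1 = '4'; at [8:13] match '555ig', group 1 = '5'; at [13:19] match '11111h', group 1 = '1'; at [19:24] match '4444k', group 1 = '4'.
Because there's exactly one group, `findall` drops the full match and keeps group 1 from each hit.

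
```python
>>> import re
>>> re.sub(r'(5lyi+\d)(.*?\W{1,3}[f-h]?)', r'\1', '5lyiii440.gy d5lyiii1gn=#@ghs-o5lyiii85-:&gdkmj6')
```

A `+?`/`*?`/`{m,n}?` starts at its minimum and grows only as far as needed for what follows to match.
`\1` in the replacement pulls in group 1's text for each match.

'5lyiii4y d5lyiii1hs-o5lyiii8dkmj6'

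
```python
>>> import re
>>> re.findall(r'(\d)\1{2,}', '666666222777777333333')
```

['6', '2', '7', '3']

`\1` has to match the exact text group 1 already captured.
Matches: at [0:6] match '666666', group 1 = '6'; at [6:9] match '222', group 1 = '2'; at [9:15] match '777777', group 1 = '7'; at [15:21] match '333333', group 1 = '3'.
Because there's exactly one group, `findall` drops the full match and keeps group 1 from each hit.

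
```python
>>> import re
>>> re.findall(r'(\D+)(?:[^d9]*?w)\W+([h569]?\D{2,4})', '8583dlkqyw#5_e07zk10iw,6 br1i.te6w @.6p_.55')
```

The pattern matches one or more of a non-digit (captured); then zero or more of any character except [d9] (lazy), then the literal 'w' (non-capturing group); then one or more of a non-word character; then optionally one of [h569], then 2 to 4 of a non-digit (captured).
Lazy quantifiers expand one character at a time until the remainder of the pattern can match.
Scanning left to right: at [4:27] match 'dlkqyw#5_e07zk10iw,6 br', groups = ('dlkqyw#', '6 br'); at [28:41] match 'i.te6w @.6p_.', groups = ('i.te', '6p_.').
`findall` packs the 2 group values into a tuple for every match.

[('dlkqyw#', '6 br'), ('i.te', '6p_.')]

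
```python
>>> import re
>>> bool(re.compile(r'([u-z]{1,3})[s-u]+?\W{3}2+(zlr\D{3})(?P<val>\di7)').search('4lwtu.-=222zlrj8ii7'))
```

Here no position works, so the call returns None, and `bool(None)` is False.

False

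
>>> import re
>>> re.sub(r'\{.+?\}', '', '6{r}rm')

'6rm'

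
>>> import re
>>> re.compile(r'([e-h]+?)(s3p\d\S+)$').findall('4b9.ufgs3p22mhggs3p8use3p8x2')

Pattern: one or more of a character in [e-h] (lazy) (captured); then the literal 's3p', then a digit, then one or more of a non-whitespace character (captured); then anchored at the end.
Walking the string: at [5:28] match 'fgs3p22mhggs3p8use3p8x2', groups = ('fg', 's3p22mhggs3p8use3p8x2').
Multiple groups make `findall` return tuples — one 2-tuple for the one match.

[('fg', 's3p22mhggs3p8use3p8x2')]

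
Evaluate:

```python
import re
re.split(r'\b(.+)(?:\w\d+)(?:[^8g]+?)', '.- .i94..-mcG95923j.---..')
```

['.- .', 'i94..-mcG959', '.---..']

This matches a word boundary (`\b`, zero-width); then one or more of any character (captured); then a word character, then one or more of a digit (non-capturing group); then one or more of any character except [8g] (lazy) (non-capturing group).
Lazy quantifiers expand one character at a time until the remainder of the pattern can match.
Matches to split on: at [4:19] → 'i94..-mcG95923j'.
Because the pattern has a capturing group, `split` also inserts each captured text between the pieces.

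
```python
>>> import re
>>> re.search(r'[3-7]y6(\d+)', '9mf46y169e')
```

This matches a character in [3-7], then the literal 'y6'; then one or more of a digit (captured).
Unlike `match`, `search` isn't anchored — it looks for the pattern anywhere in the string.
Here nothing in the string fits, so the call returns None.

None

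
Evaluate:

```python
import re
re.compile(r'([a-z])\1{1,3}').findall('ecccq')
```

A backreference is literal: `\1` must see the identical characters the first group matched.
Scanning left to right: at [1:4] match 'ccc', group 1 = 'c'.
`findall` collects group 1 from the one match (1 total).

['c']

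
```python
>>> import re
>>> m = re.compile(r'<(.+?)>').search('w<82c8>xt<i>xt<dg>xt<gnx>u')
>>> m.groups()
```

('82c8',)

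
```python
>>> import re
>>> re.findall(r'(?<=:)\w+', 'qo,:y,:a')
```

['y', 'a']

Lookahead/lookbehind check context without consuming it, so the matched span excludes the asserted characters.
`findall` yields the raw match text (2 of them) because the pattern has no groups.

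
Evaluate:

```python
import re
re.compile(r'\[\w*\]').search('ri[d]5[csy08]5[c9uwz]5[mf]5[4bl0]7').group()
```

'[d]'

The match spans [2:5] → '[d]'.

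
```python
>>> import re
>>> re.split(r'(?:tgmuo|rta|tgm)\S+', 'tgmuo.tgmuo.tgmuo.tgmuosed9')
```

['', '']

Each match becomes a cut point; 2 segments remain.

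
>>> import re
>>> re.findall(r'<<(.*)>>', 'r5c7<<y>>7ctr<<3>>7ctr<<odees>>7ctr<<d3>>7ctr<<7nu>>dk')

['y>>7ctr<<3>>7ctr<<odees>>7ctr<<d3>>7ctr<<7nu']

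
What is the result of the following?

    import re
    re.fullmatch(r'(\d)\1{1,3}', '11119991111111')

None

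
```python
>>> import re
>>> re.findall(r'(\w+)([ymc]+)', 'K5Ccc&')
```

[('K5Cc', 'c')]

Pattern: one or more of a word character (captured); then one or more of one of [ymc] (captured).
With 2 capturing groups, `findall` returns a 2-tuple per match.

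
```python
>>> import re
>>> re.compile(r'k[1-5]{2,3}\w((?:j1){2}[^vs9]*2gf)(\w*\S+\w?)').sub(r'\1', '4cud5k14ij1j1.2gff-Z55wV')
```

Pattern: the literal 'k', then 2 to 3 of a character in [1-5], then a word character; then the literal 'j1' repeated 2 times, then zero or more of any character except [vs9], then the literal '2gf' (captured); then zero or more of a word character, then one or more of a non-whitespace character, then optionally a word character (captured).
`\1` in the replacement pulls in group 1's text for each match.

'4cud5j1j1.2gf'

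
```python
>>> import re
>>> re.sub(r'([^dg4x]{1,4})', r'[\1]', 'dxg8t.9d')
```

This matches 1 to 4 of any character except [dg4x] (captured).
The replacement refers to a captured group, so each match is rewritten using its own captured text.

'dxg[8t.9]d'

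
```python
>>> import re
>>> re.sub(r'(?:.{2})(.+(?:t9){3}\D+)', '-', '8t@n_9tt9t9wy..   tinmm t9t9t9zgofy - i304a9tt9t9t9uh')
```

'-'

Pattern: exactly 2 of any character (non-capturing group); then one or more of any character, then the literal 't9' repeated 3 times, then one or more of a non-digit (captured).
Matches: at [0:53] → '8t@n_9tt9t9wy..   tinmm t9t9t9zgofy - i304a9tt9t9t9uh'.
`sub` substitutes '-' at each match site.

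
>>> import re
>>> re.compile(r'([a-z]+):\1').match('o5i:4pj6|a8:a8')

None

`\1` is not a pattern — it's the concrete string captured by group 1, re-applied verbatim.
`re.match` won't scan ahead — the pattern has to work from the very first character.
Here the pattern fails at index 0, so the call returns None.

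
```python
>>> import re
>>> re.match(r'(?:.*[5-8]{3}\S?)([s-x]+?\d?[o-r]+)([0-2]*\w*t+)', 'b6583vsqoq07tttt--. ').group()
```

'b6583vsqoq07tttt'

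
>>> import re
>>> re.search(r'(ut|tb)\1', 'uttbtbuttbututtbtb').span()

(2, 6)

The backreference `\1` re-matches whatever the first group consumed, character for character.
`search` walks the string left to right and returns the first match it finds.
The match spans [2:6] → 'tbtb'.
Captured: group 1 = 'tb'.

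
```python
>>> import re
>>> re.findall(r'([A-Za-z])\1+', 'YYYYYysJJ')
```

`\1` has to match the exact text group 1 already captured.
`findall` collects group 1 from each match (2 total).

['Y', 'J']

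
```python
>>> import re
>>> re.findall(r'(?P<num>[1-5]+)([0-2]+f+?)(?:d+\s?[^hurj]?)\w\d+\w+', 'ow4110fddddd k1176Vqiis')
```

[('411', '0f')]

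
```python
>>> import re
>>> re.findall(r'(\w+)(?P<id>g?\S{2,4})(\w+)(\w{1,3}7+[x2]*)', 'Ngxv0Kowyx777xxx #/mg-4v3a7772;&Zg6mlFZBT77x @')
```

4 groups means each result is a tuple of 4 captured strings — 3 here.

[('Ngxv0Kow', 'yx', '7', '77xxx'), ('mg', '-4v3', 'a7', '772'), ('Zg6mlF', 'ZB', 'T', '77x')]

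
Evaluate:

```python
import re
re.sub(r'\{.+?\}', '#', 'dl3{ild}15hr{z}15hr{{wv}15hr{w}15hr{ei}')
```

'dl3#15hr#15hr#15hr#15hr#'

Lazy quantifiers expand one character at a time until the remainder of the pattern can match.
Every occurrence is swapped for '#'.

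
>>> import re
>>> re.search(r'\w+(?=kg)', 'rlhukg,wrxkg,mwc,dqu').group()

'rlhu'

The lookaround is zero-width — it requires the adjacent text to match without consuming it, so the asserted text isn't part of the match.
The match spans [0:4] → 'rlhu'.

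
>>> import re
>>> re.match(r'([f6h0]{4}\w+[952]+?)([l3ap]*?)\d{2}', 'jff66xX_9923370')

None

`match` is anchored at position 0; if the pattern doesn't fit there, it returns None.
Here the string doesn't start with a match, so the call returns None.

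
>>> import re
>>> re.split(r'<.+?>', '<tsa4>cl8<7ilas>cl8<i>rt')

`split` removes every match and returns the 4 fragments in between.

['', 'cl8', 'cl8', 'rt']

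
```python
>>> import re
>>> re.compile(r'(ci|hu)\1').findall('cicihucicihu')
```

['ci', 'ci']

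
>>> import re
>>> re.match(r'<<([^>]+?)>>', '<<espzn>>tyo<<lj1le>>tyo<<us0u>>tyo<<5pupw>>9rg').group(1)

'espzn'

`match` is anchored at position 0; if the pattern doesn't fit there, it returns None.
The match spans [0:9] → '<<espzn>>'.
Captured: group 1 = 'espzn'.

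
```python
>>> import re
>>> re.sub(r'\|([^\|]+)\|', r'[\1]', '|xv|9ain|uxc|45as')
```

'[xv]9ain[uxc]45as'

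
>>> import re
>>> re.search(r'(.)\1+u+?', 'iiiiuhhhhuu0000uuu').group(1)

`\1` is not a pattern — it's the concrete string captured by group 1, re-applied verbatim.
`re.search` scans for the first position where the pattern succeeds.
The match spans [0:5] → 'iiiiu'.
Captured: group 1 = 'i'.

'i'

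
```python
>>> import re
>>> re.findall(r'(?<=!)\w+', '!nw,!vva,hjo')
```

The positive lookaround only admits positions where the adjacent text matches; those characters stay outside the span.
`findall` yields the raw match text (2 of them) because the pattern has no groups.

['nw', 'vva']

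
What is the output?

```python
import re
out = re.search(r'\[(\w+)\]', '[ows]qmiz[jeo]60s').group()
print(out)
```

[ows]

The match spans [0:5] → '[ows]'.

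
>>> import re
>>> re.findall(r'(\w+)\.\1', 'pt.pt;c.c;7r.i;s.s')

['pt', 'c', 's']

A backreference is literal: `\1` must see the identical characters the first group matched.
Matches: at [0:5] match 'pt.pt', group 1 = 'pt'; at [6:9] match 'c.c', group 1 = 'c'; at [15:18] match 's.s', group 1 = 's'.
One capturing group, so `findall` returns just the captured substring from each match — 3 in all.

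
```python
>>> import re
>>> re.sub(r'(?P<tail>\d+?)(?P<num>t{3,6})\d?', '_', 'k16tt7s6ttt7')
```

'k16tt7s_'

This matches one or more of a digit (lazy) (captured as 'tail'); then 3 to 6 of a literal 't' (captured as 'num'); then optionally a digit.
Each match is replaced by '_'.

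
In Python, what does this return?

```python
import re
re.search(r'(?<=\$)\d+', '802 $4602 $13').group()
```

'4602'

The lookaround is zero-width — it requires the adjacent text to match without consuming it, so the asserted text isn't part of the match.
The match spans [5:9] → '4602'.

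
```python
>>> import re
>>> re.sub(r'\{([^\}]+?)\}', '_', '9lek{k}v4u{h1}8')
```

Matches: at [4:7] → '{k}'; at [10:14] → '{h1}'.
Each match is replaced by '_'.

'9lek_v4u_8'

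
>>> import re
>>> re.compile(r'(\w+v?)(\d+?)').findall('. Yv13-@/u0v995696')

Pattern: one or more of a word character, then optionally the literal 'v' (captured); then one or more of a digit (lazy) (captured).
Matches: at [2:6] match 'Yv13', groups = ('Yv1', '3'); at [9:18] match 'u0v995696', groups = ('u0v99569', '6').
`findall` packs the 2 group values into a tuple for every match.

[('Yv1', '3'), ('u0v99569', '6')]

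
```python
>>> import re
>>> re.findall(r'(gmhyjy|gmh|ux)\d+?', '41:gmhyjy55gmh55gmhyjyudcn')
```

Because there's exactly one group, `findall` drops the full match and keeps group 1 from each hit.

['gmhyjy', 'gmh']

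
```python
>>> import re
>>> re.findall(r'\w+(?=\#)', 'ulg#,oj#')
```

['ulg', 'oj']

The positive lookaround only admits positions where the adjacent text matches; those characters stay outside the span.
Walking the string: at [0:3] → 'ulg'; at [5:7] → 'oj'.
`findall` yields the raw match text (2 of them) because the pattern has no groups.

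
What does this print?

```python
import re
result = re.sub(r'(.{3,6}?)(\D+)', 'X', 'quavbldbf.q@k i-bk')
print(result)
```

X

Pattern: 3 to 6 of any character (lazy) (captured); then one or more of a non-digit (captured).
Matches: at [0:18] → 'quavbldbf.q@k i-bk'.
Each match is replaced by 'X'.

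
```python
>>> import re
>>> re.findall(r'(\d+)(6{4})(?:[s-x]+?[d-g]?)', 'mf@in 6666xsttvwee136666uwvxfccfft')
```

The pattern matches one or more of a digit (captured); then exactly 4 of a literal '6' (captured); then one or more of a character in [s-x] (lazy), then optionally a character in [d-g] (non-capturing group).
Matches: at [18:25] match '136666u', groups = ('13', '6666').
2 groups means the one result is a tuple of 2 captured strings — 1 here.

[('13', '6666')]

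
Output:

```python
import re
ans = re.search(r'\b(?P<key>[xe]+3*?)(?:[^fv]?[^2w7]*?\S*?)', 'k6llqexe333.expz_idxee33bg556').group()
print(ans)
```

Pattern: a word boundary (`\b`, zero-width); then one or more of one of [xe], then zero or more of the literal '3' (lazy) (captured as 'key'); then optionally any character except [fv], then zero or more of any character except [2w7] (lazy), then zero or more of a non-whitespace character (lazy) (non-capturing group).
A non-greedy quantifier consumes as few characters as it can — just enough that the remainder of the pattern still matches from where it stops; whatever follows it matches normally.
`search` walks the string left to right and returns the first match it finds.
The match spans [12:15] → 'exp'.
Captured: group 1 = 'ex'.

exp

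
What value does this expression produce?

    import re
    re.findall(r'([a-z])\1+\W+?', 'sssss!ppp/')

['s', 'p']

After group 1 captures some text, `\1` only succeeds where that same text appears again.
Matches: at [0:6] match 'sssss!', group 1 = 's'; at [6:10] match 'ppp/', group 1 = 'p'.
With a single group, `findall` returns only what that group captured — 2 items.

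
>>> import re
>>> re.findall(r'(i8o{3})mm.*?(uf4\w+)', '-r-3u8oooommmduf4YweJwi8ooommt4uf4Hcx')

[('i8ooo', 'uf4Hcx')]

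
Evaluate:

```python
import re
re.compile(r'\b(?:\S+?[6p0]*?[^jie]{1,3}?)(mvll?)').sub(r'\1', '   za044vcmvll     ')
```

'   mvll     '

Pattern: a word boundary (`\b`, zero-width); then one or more of a non-whitespace character (lazy), then zero or more of one of [6p0] (lazy), then 1 to 3 of any character except [jie] (lazy) (non-capturing group); then the literal 'mvl', then optionally a literal 'l' (captured).
Matches: at [3:14] → 'za044vcmvll'.
Each match is replaced using the text its own group 1 captured.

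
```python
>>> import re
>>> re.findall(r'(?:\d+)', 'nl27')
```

`findall` yields the raw match text (1 of them) because the pattern has no groups.

['27']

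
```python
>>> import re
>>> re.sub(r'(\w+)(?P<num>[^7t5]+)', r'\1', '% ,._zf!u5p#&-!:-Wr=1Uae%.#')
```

'% ,._zf5p'

Each match is replaced using the text its own group 1 captured.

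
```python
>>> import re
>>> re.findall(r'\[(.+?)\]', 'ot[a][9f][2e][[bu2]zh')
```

Lazy quantifiers expand one character at a time until the remainder of the pattern can match.
Because there's exactly one group, `findall` drops the full match and keeps group 1 from each hit.

['a', '9f', '2e', '[bu2']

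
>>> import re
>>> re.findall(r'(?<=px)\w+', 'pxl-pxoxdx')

The positive lookaround only admits positions where the adjacent text matches; those characters stay outside the span.
Matches: at [2:3] → 'l'; at [6:10] → 'oxdx'.
Since nothing is captured, `findall` lists the 2 matched substrings directly.

['l', 'oxdx']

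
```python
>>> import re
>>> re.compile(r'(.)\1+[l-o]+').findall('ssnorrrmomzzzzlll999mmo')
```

['s', 'r', 'z', '9']

After group 1 captures some text, `\1` only succeeds where that same text appears again.
Matches: at [0:4] match 'ssno', group 1 = 's'; at [4:10] match 'rrrmom', group 1 = 'r'; at [10:17] match 'zzzzlll', group 1 = 'z'; at [17:23] match '999mmo', group 1 = '9'.
One capturing group, so `findall` returns just the captured substring from each match — 4 in all.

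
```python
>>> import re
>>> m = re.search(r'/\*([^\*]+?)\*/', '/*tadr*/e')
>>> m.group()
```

'/*tadr*/'

Unlike `match`, `search` isn't anchored — it looks for the pattern anywhere in the string.
The match spans [0:8] → '/*tadr*/'.
Captured: group 1 = 'tadr'.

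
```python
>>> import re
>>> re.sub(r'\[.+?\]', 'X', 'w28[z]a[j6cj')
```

'w28Xa[j6cj'

Matches: at [3:6] → '[z]'.
Each match is replaced by 'X'.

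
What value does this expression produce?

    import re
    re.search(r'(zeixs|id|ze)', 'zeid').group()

'ze'

`re.search` scans for the first position where the pattern succeeds.
The match spans [0:2] → 'ze'.
Captured: group 1 = 'ze'.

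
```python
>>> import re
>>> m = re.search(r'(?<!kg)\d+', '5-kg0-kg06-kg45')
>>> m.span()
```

(0, 1)

`(?!…)`/`(?<!…)` only lets a position through if the neighbouring text does NOT match; no characters are consumed.
`re.search` scans for the first position where the pattern succeeds.
The match spans [0:1] → '5'.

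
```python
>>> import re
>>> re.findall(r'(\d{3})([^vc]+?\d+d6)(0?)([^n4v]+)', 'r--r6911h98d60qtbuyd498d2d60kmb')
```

[('691', '1h98d6', '0', 'qtbuyd'), ('498', 'd2d6', '0', 'kmb')]

The pattern matches exactly 3 of a digit (captured); then one or more of any character except [vc] (lazy), then one or more of a digit, then the literal 'd6' (captured); then optionally a literal '0' (captured); then one or more of any character except [n4v] (captured).
Scanning left to right: at [4:20] match '6911h98d60qtbuyd', groups = ('691', '1h98d6', '0', 'qtbuyd'); at [20:31] match '498d2d60kmb', groups = ('498', 'd2d6', '0', 'kmb').
Multiple groups make `findall` return tuples — one 4-tuple for each match.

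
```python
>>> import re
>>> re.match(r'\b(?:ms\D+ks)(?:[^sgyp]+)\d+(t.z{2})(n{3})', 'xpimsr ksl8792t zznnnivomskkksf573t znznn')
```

Pattern: a word boundary (`\b`, zero-width); then the literal 'ms', then one or more of a non-digit, then the literal 'ks' (non-capturing group); then one or more of any character except [sgyp] (non-capturing group); then one or more of a digit; then the literal 't', then any character, then exactly 2 of a literal 'z' (captured); then exactly 3 of a literal 'n' (captured).
`match` is anchored at position 0; if the pattern doesn't fit there, it returns None.
Here position 0 doesn't satisfy it, so the call returns None.

None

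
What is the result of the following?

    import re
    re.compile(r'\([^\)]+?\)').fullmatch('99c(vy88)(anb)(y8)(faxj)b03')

None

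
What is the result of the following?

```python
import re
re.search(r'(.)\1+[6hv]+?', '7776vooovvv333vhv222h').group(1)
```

A backreference is literal: `\1` must see the identical characters the first group matched.
`search` walks the string left to right and returns the first match it finds.
The match spans [0:4] → '7776'.
Captured: group 1 = '7'.

'7'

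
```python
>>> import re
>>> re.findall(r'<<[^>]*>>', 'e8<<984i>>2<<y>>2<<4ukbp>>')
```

['<<984i>>', '<<y>>', '<<4ukbp>>']

With no groups in the pattern, `findall` gives back each whole match — 3 here.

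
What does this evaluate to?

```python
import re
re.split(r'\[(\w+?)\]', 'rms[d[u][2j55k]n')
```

['rms[d', 'u', '', '2j55k', 'n']

Matches to split on: at [5:8] → '[u]'; at [8:15] → '[2j55k]'.
`re.split` interleaves the captured-group text with the surrounding fragments.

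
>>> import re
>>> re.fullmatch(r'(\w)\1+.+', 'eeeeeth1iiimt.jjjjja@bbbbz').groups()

A backreference is literal: `\1` must see the identical characters the first group matched.
`fullmatch` succeeds only if the pattern covers the string from start to end.
The match spans [0:26] → 'eeeeeth1iiimt.jjjjja@bbbbz'.
Captured: group 1 = 'e'.

('e',)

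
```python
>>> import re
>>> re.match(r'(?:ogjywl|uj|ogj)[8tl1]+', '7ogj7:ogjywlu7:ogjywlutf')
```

None

With `match`, the pattern is implicitly anchored at the beginning.
Here the pattern fails at index 0, so the call returns None.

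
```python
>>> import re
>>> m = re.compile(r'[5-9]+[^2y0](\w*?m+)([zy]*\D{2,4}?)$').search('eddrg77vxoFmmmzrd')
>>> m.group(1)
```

'xoFmmm'

Pattern: one or more of a character in [5-9], then any character except [2y0]; then zero or more of a word character (lazy), then one or more of the literal 'm' (captured); then zero or more of one of [zy], then 2 to 4 of a non-digit (lazy) (captured); then anchored at the end.
Unlike `match`, `search` isn't anchored — it looks for the pattern anywhere in the string.
The match spans [5:17] → '77vxoFmmmzrd'.
Captured: group 1 = 'xoFmmm', group 2 = 'zrd'.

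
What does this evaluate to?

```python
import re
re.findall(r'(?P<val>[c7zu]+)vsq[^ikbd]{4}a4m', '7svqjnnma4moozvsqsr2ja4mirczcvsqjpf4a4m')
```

['z', 'czc']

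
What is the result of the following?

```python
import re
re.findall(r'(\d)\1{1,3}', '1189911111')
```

['1', '9', '1']

`\1` is not a pattern — it's the concrete string captured by group 1, re-applied verbatim.
One capturing group, so `findall` returns just the captured substring from each match — 3 in all.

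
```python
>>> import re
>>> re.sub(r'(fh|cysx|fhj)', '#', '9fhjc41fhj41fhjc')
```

'9#jc41#j41#jc'

Branches in `(...|...)` are attempted left-to-right; the first branch that allows the whole pattern to succeed is taken.
Matches: at [1:3] → 'fh'; at [7:9] → 'fh'; at [12:14] → 'fh'.
Every occurrence is swapped for '#'.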